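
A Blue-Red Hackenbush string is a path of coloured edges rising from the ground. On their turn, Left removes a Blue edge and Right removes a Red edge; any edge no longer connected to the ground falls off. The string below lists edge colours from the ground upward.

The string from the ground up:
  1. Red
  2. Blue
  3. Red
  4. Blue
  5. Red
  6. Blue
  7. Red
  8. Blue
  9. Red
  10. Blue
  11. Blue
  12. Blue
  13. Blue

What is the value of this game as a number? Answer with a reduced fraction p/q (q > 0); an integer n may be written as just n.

Prefix values for Red Blue Red Blue Red Blue Red Blue Red Blue Blue Blue Blue via {L|R} + simplicity:
G(R) = { · | 0 } ⇒ -1
G(RB) = { -1 | 0 } ⇒ -1/2
G(RBR) = { -1 | -1/2 0 } ⇒ -3/4
G(RBRB) = { -1 -3/4 | -1/2 0 } ⇒ -5/8
G(RBRBR) = { -1 -3/4 | -5/8 -1/2 0 } ⇒ -11/16
G(RBRBRB) = { -1 -3/4 -11/16 | -5/8 -1/2 0 } ⇒ -21/32
G(RBRBRBR) = { -1 -3/4 -11/16 | -21/32 -5/8 -1/2 0 } ⇒ -43/64
G(RBRBRBRB) = { -1 -3/4 -11/16 -43/64 | -21/32 -5/8 -1/2 0 } ⇒ -85/128
G(RBRBRBRBR) = { -1 -3/4 -11/16 -43/64 | -85/128 -21/32 -5/8 -1/2 0 } ⇒ -171/256
G(RBRBRBRBRB) = { -1 -3/4 -11/16 -43/64 -171/256 | -85/128 -21/32 -5/8 -1/2 0 } ⇒ -341/512
G(RBRBRBRBRBB) = { -1 -3/4 -11/16 -43/64 -171/256 -341/512 | -85/128 -21/32 -5/8 -1/2 0 } ⇒ -681/1024
G(RBRBRBRBRBBB) = { -1 -3/4 -11/16 -43/64 -171/256 -341/512 -681/1024 | -85/128 -21/32 -5/8 -1/2 0 } ⇒ -1361/2048
G(RBRBRBRBRBBBB) = { -1 -3/4 -11/16 -43/64 -171/256 -341/512 -681/1024 -1361/2048 | -85/128 -21/32 -5/8 -1/2 0 } ⇒ -2721/4096

-2721/4096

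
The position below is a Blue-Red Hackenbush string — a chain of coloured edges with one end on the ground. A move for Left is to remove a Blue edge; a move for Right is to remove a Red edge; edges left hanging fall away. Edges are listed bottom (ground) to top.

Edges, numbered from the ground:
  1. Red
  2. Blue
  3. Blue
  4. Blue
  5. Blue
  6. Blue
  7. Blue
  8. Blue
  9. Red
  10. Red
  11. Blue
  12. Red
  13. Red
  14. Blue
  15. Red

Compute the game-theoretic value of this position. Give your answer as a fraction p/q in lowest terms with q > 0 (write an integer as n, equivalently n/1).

-219/16384

Build value(s[:k]) for k = 1..15, string s = Red Blue Blue Blue Blue Blue Blue Blue Red Red Blue Red Red Blue Red.
edge 1 of 15 (Red): { none | 0 } gives -1
edge 2 of 15 (Blue): { -1 | 0 } gives -1/2
edge 3 of 15 (Blue): { -1 -1/2 | 0 } gives -1/4
edge 4 of 15 (Blue): { -1 -1/2 -1/4 | 0 } gives -1/8
edge 5 of 15 (Blue): { -1 -1/2 -1/4 -1/8 | 0 } gives -1/16
edge 6 of 15 (Blue): { -1 -1/2 -1/4 -1/8 -1/16 | 0 } gives -1/32
edge 7 of 15 (Blue): { -1 -1/2 -1/4 -1/8 -1/16 -1/32 | 0 } gives -1/64
edge 8 of 15 (Blue): { -1 -1/2 -1/4 -1/8 -1/16 -1/32 -1/64 | 0 } gives -1/128
edge 9 of 15 (Red): { -1 -1/2 -1/4 -1/8 -1/16 -1/32 -1/64 | -1/128 0 } gives -3/256
edge 10 of 15 (Red): { -1 -1/2 -1/4 -1/8 -1/16 -1/32 -1/64 | -3/256 -1/128 0 } gives -7/512
edge 11 of 15 (Blue): { -1 -1/2 -1/4 -1/8 -1/16 -1/32 -1/64 -7/512 | -3/256 -1/128 0 } gives -13/1024
edge 12 of 15 (Red): { -1 -1/2 -1/4 -1/8 -1/16 -1/32 -1/64 -7/512 | -13/1024 -3/256 -1/128 0 } gives -27/2048
edge 13 of 15 (Red): { -1 -1/2 -1/4 -1/8 -1/16 -1/32 -1/64 -7/512 | -27/2048 -13/1024 -3/256 -1/128 0 } gives -55/4096
edge 14 of 15 (Blue): { -1 -1/2 -1/4 -1/8 -1/16 -1/32 -1/64 -7/512 -55/4096 | -27/2048 -13/1024 -3/256 -1/128 0 } gives -109/8192
edge 15 of 15 (Red): { -1 -1/2 -1/4 -1/8 -1/16 -1/32 -1/64 -7/512 -55/4096 | -109/8192 -27/2048 -13/1024 -3/256 -1/128 0 } gives -219/16384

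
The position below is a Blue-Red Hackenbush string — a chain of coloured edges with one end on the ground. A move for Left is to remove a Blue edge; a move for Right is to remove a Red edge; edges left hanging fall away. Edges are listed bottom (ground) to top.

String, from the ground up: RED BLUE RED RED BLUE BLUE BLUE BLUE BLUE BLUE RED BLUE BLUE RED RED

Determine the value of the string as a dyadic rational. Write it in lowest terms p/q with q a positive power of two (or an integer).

v(R) = {  | 0 } = -1
v(RB) = { -1 | 0 } = -1/2
v(RBR) = { -1 | -1/2,0 } = -3/4
v(RBRR) = { -1 | -3/4,-1/2,0 } = -7/8
v(RBRRB) = { -1,-7/8 | -3/4,-1/2,0 } = -13/16
v(RBRRBB) = { -1,-7/8,-13/16 | -3/4,-1/2,0 } = -25/32
v(RBRRBBB) = { -1,-7/8,-13/16,-25/32 | -3/4,-1/2,0 } = -49/64
v(RBRRBBBB) = { -1,-7/8,-13/16,-25/32,-49/64 | -3/4,-1/2,0 } = -97/128
v(RBRRBBBBB) = { -1,-7/8,-13/16,-25/32,-49/64,-97/128 | -3/4,-1/2,0 } = -193/256
v(RBRRBBBBBB) = { -1,-7/8,-13/16,-25/32,-49/64,-97/128,-193/256 | -3/4,-1/2,0 } = -385/512
v(RBRRBBBBBBR) = { -1,-7/8,-13/16,-25/32,-49/64,-97/128,-193/256 | -385/512,-3/4,-1/2,0 } = -771/1024
v(RBRRBBBBBBRB) = { -1,-7/8,-13/16,-25/32,-49/64,-97/128,-193/256,-771/1024 | -385/512,-3/4,-1/2,0 } = -1541/2048
v(RBRRBBBBBBRBB) = { -1,-7/8,-13/16,-25/32,-49/64,-97/128,-193/256,-771/1024,-1541/2048 | -385/512,-3/4,-1/2,0 } = -3081/4096
v(RBRRBBBBBBRBBR) = { -1,-7/8,-13/16,-25/32,-49/64,-97/128,-193/256,-771/1024,-1541/2048 | -3081/4096,-385/512,-3/4,-1/2,0 } = -6163/8192
v(RBRRBBBBBBRBBRR) = { -1,-7/8,-13/16,-25/32,-49/64,-97/128,-193/256,-771/1024,-1541/2048 | -6163/8192,-3081/4096,-385/512,-3/4,-1/2,0 } = -12327/16384

-12327/16384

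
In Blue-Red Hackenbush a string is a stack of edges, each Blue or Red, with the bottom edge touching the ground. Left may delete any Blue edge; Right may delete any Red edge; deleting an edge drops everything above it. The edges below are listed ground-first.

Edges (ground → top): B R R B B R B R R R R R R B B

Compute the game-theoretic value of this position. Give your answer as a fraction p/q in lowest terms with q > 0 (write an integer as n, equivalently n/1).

6663/16384

Prefix values for B R R B B R B R R R R R R B B via {L|R} + simplicity:
1 of 15 · B · max L 0 · min R +∞ ⇒ 1
2 of 15 · BR · max L 0 · min R 1 ⇒ 1/2
3 of 15 · BRR · max L 0 · min R 1/2 ⇒ 1/4
4 of 15 · BRRB · max L 1/4 · min R 1/2 ⇒ 3/8
5 of 15 · BRRBB · max L 3/8 · min R 1/2 ⇒ 7/16
6 of 15 · BRRBBR · max L 3/8 · min R 7/16 ⇒ 13/32
7 of 15 · BRRBBRB · max L 13/32 · min R 7/16 ⇒ 27/64
8 of 15 · BRRBBRBR · max L 13/32 · min R 27/64 ⇒ 53/128
9 of 15 · BRRBBRBRR · max L 13/32 · min R 53/128 ⇒ 105/256
10 of 15 · BRRBBRBRRR · max L 13/32 · min R 105/256 ⇒ 209/512
11 of 15 · BRRBBRBRRRR · max L 13/32 · min R 209/512 ⇒ 417/1024
12 of 15 · BRRBBRBRRRRR · max L 13/32 · min R 417/1024 ⇒ 833/2048
13 of 15 · BRRBBRBRRRRRR · max L 13/32 · min R 833/2048 ⇒ 1665/4096
14 of 15 · BRRBBRBRRRRRRB · max L 1665/4096 · min R 833/2048 ⇒ 3331/8192
15 of 15 · BRRBBRBRRRRRRBB · max L 3331/8192 · min R 833/2048 ⇒ 6663/16384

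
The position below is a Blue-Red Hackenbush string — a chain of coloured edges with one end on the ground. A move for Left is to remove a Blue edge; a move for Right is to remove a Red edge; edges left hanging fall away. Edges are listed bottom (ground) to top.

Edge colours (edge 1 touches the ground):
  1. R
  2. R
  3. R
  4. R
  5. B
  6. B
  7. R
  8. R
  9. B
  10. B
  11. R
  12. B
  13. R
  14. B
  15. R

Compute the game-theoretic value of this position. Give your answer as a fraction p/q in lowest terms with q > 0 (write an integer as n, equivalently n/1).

R: Left { ∅ }, Right { 0 } so simplest -1
RR: Left { ∅ }, Right { -1 0 } so simplest -2
RRR: Left { ∅ }, Right { -2 -1 0 } so simplest -3
RRRR: Left { ∅ }, Right { -3 -2 -1 0 } so simplest -4
RRRRB: Left { -4 }, Right { -3 -2 -1 0 } so simplest -7/2
RRRRBB: Left { -4 -7/2 }, Right { -3 -2 -1 0 } so simplest -13/4
RRRRBBR: Left { -4 -7/2 }, Right { -13/4 -3 -2 -1 0 } so simplest -27/8
RRRRBBRR: Left { -4 -7/2 }, Right { -27/8 -13/4 -3 -2 -1 0 } so simplest -55/16
RRRRBBRRB: Left { -4 -7/2 -55/16 }, Right { -27/8 -13/4 -3 -2 -1 0 } so simplest -109/32
RRRRBBRRBB: Left { -4 -7/2 -55/16 -109/32 }, Right { -27/8 -13/4 -3 -2 -1 0 } so simplest -217/64
RRRRBBRRBBR: Left { -4 -7/2 -55/16 -109/32 }, Right { -217/64 -27/8 -13/4 -3 -2 -1 0 } so simplest -435/128
RRRRBBRRBBRB: Left { -4 -7/2 -55/16 -109/32 -435/128 }, Right { -217/64 -27/8 -13/4 -3 -2 -1 0 } so simplest -869/256
RRRRBBRRBBRBR: Left { -4 -7/2 -55/16 -109/32 -435/128 }, Right { -869/256 -217/64 -27/8 -13/4 -3 -2 -1 0 } so simplest -1739/512
RRRRBBRRBBRBRB: Left { -4 -7/2 -55/16 -109/32 -435/128 -1739/512 }, Right { -869/256 -217/64 -27/8 -13/4 -3 -2 -1 0 } so simplest -3477/1024
RRRRBBRRBBRBRBR: Left { -4 -7/2 -55/16 -109/32 -435/128 -1739/512 }, Right { -3477/1024 -869/256 -217/64 -27/8 -13/4 -3 -2 -1 0 } so simplest -6955/2048

-6955/2048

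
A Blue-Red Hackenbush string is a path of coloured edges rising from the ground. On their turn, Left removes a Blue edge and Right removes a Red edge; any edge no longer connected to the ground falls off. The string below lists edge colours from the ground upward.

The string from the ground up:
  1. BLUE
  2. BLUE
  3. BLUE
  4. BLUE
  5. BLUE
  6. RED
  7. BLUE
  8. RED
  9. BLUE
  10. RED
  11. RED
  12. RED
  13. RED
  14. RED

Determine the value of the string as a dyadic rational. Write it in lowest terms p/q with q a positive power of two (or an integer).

Recurse on prefixes of the 14-edge string BLUE BLUE BLUE BLUE BLUE RED BLUE RED BLUE RED RED RED RED RED:
step 1: add BLUE to get B; options L={ 0 } R={  } so 1
step 2: add BLUE to get BB; options L={ 0, 1 } R={  } so 2
step 3: add BLUE to get BBB; options L={ 0, 1, 2 } R={  } so 3
step 4: add BLUE to get BBBB; options L={ 0, 1, 2, 3 } R={  } so 4
step 5: add BLUE to get BBBBB; options L={ 0, 1, 2, 3, 4 } R={  } so 5
step 6: add RED to get BBBBBR; options L={ 0, 1, 2, 3, 4 } R={ 5 } so 9/2
step 7: add BLUE to get BBBBBRB; options L={ 0, 1, 2, 3, 4, 9/2 } R={ 5 } so 19/4
step 8: add RED to get BBBBBRBR; options L={ 0, 1, 2, 3, 4, 9/2 } R={ 19/4, 5 } so 37/8
step 9: add BLUE to get BBBBBRBRB; options L={ 0, 1, 2, 3, 4, 9/2, 37/8 } R={ 19/4, 5 } so 75/16
step 10: add RED to get BBBBBRBRBR; options L={ 0, 1, 2, 3, 4, 9/2, 37/8 } R={ 75/16, 19/4, 5 } so 149/32
step 11: add RED to get BBBBBRBRBRR; options L={ 0, 1, 2, 3, 4, 9/2, 37/8 } R={ 149/32, 75/16, 19/4, 5 } so 297/64
step 12: add RED to get BBBBBRBRBRRR; options L={ 0, 1, 2, 3, 4, 9/2, 37/8 } R={ 297/64, 149/32, 75/16, 19/4, 5 } so 593/128
step 13: add RED to get BBBBBRBRBRRRR; options L={ 0, 1, 2, 3, 4, 9/2, 37/8 } R={ 593/128, 297/64, 149/32, 75/16, 19/4, 5 } so 1185/256
step 14: add RED to get BBBBBRBRBRRRRR; options L={ 0, 1, 2, 3, 4, 9/2, 37/8 } R={ 1185/256, 593/128, 297/64, 149/32, 75/16, 19/4, 5 } so 2369/512

2369/512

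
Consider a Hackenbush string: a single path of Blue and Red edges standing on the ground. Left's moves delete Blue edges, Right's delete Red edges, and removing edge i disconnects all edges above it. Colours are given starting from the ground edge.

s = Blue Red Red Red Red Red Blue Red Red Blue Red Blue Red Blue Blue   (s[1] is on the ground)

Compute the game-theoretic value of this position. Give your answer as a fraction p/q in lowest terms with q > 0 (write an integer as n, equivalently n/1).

1 of 15 · B · max L 0 · min R +∞ gives 1
2 of 15 · BR · max L 0 · min R 1 gives 1/2
3 of 15 · BRR · max L 0 · min R 1/2 gives 1/4
4 of 15 · BRRR · max L 0 · min R 1/4 gives 1/8
5 of 15 · BRRRR · max L 0 · min R 1/8 gives 1/16
6 of 15 · BRRRRR · max L 0 · min R 1/16 gives 1/32
7 of 15 · BRRRRRB · max L 1/32 · min R 1/16 gives 3/64
8 of 15 · BRRRRRBR · max L 1/32 · min R 3/64 gives 5/128
9 of 15 · BRRRRRBRR · max L 1/32 · min R 5/128 gives 9/256
10 of 15 · BRRRRRBRRB · max L 9/256 · min R 5/128 gives 19/512
11 of 15 · BRRRRRBRRBR · max L 9/256 · min R 19/512 gives 37/1024
12 of 15 · BRRRRRBRRBRB · max L 37/1024 · min R 19/512 gives 75/2048
13 of 15 · BRRRRRBRRBRBR · max L 37/1024 · min R 75/2048 gives 149/4096
14 of 15 · BRRRRRBRRBRBRB · max L 149/4096 · min R 75/2048 gives 299/8192
15 of 15 · BRRRRRBRRBRBRBB · max L 299/8192 · min R 75/2048 gives 599/16384

599/16384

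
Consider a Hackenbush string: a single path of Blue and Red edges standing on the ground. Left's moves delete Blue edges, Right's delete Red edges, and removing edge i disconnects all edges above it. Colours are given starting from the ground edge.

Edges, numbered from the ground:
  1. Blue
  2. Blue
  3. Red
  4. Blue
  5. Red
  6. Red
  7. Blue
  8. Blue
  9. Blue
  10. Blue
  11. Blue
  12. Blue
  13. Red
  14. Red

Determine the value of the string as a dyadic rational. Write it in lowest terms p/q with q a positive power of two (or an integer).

Build value(s[:k]) for k = 1..14, string s = Blue Blue Red Blue Red Red Blue Blue Blue Blue Blue Blue Red Red.
B: Left { 0 }, Right { (no moves) } => simplest 1
BB: Left { 0,1 }, Right { (no moves) } => simplest 2
BBR: Left { 0,1 }, Right { 2 } => simplest 3/2
BBRB: Left { 0,1,3/2 }, Right { 2 } => simplest 7/4
BBRBR: Left { 0,1,3/2 }, Right { 7/4,2 } => simplest 13/8
BBRBRR: Left { 0,1,3/2 }, Right { 13/8,7/4,2 } => simplest 25/16
BBRBRRB: Left { 0,1,3/2,25/16 }, Right { 13/8,7/4,2 } => simplest 51/32
BBRBRRBB: Left { 0,1,3/2,25/16,51/32 }, Right { 13/8,7/4,2 } => simplest 103/64
BBRBRRBBB: Left { 0,1,3/2,25/16,51/32,103/64 }, Right { 13/8,7/4,2 } => simplest 207/128
BBRBRRBBBB: Left { 0,1,3/2,25/16,51/32,103/64,207/128 }, Right { 13/8,7/4,2 } => simplest 415/256
BBRBRRBBBBB: Left { 0,1,3/2,25/16,51/32,103/64,207/128,415/256 }, Right { 13/8,7/4,2 } => simplest 831/512
BBRBRRBBBBBB: Left { 0,1,3/2,25/16,51/32,103/64,207/128,415/256,831/512 }, Right { 13/8,7/4,2 } => simplest 1663/1024
BBRBRRBBBBBBR: Left { 0,1,3/2,25/16,51/32,103/64,207/128,415/256,831/512 }, Right { 1663/1024,13/8,7/4,2 } => simplest 3325/2048
BBRBRRBBBBBBRR: Left { 0,1,3/2,25/16,51/32,103/64,207/128,415/256,831/512 }, Right { 3325/2048,1663/1024,13/8,7/4,2 } => simplest 6649/4096

6649/4096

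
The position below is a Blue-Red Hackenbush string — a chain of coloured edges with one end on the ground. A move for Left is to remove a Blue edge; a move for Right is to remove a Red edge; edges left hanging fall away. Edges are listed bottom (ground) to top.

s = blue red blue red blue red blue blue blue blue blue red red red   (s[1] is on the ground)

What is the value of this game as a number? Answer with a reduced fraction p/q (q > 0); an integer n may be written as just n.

5617/8192

Recurse on prefixes of the 14-edge string blue red blue red blue red blue blue blue blue blue red red red:
val(b) = { 0 | (no moves) } = 1
val(br) = { 0 | 1 } = 1/2
val(brb) = { 0, 1/2 | 1 } = 3/4
val(brbr) = { 0, 1/2 | 3/4, 1 } = 5/8
val(brbrb) = { 0, 1/2, 5/8 | 3/4, 1 } = 11/16
val(brbrbr) = { 0, 1/2, 5/8 | 11/16, 3/4, 1 } = 21/32
val(brbrbrb) = { 0, 1/2, 5/8, 21/32 | 11/16, 3/4, 1 } = 43/64
val(brbrbrbb) = { 0, 1/2, 5/8, 21/32, 43/64 | 11/16, 3/4, 1 } = 87/128
val(brbrbrbbb) = { 0, 1/2, 5/8, 21/32, 43/64, 87/128 | 11/16, 3/4, 1 } = 175/256
val(brbrbrbbbb) = { 0, 1/2, 5/8, 21/32, 43/64, 87/128, 175/256 | 11/16, 3/4, 1 } = 351/512
val(brbrbrbbbbb) = { 0, 1/2, 5/8, 21/32, 43/64, 87/128, 175/256, 351/512 | 11/16, 3/4, 1 } = 703/1024
val(brbrbrbbbbbr) = { 0, 1/2, 5/8, 21/32, 43/64, 87/128, 175/256, 351/512 | 703/1024, 11/16, 3/4, 1 } = 1405/2048
val(brbrbrbbbbbrr) = { 0, 1/2, 5/8, 21/32, 43/64, 87/128, 175/256, 351/512 | 1405/2048, 703/1024, 11/16, 3/4, 1 } = 2809/4096
val(brbrbrbbbbbrrr) = { 0, 1/2, 5/8, 21/32, 43/64, 87/128, 175/256, 351/512 | 2809/4096, 1405/2048, 703/1024, 11/16, 3/4, 1 } = 5617/8192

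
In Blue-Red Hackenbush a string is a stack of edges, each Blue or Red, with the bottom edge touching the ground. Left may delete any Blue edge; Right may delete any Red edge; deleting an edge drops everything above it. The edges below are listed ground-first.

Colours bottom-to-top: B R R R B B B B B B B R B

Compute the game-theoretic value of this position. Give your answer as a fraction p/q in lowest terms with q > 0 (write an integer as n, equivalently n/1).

Prefix values for B R R R B B B B B B B R B via {L|R} + simplicity:
val(B) = { 0 | — } so 1
val(BR) = { 0 | 1 } so 1/2
val(BRR) = { 0 | 1/2,1 } so 1/4
val(BRRR) = { 0 | 1/4,1/2,1 } so 1/8
val(BRRRB) = { 0,1/8 | 1/4,1/2,1 } so 3/16
val(BRRRBB) = { 0,1/8,3/16 | 1/4,1/2,1 } so 7/32
val(BRRRBBB) = { 0,1/8,3/16,7/32 | 1/4,1/2,1 } so 15/64
val(BRRRBBBB) = { 0,1/8,3/16,7/32,15/64 | 1/4,1/2,1 } so 31/128
val(BRRRBBBBB) = { 0,1/8,3/16,7/32,15/64,31/128 | 1/4,1/2,1 } so 63/256
val(BRRRBBBBBB) = { 0,1/8,3/16,7/32,15/64,31/128,63/256 | 1/4,1/2,1 } so 127/512
val(BRRRBBBBBBB) = { 0,1/8,3/16,7/32,15/64,31/128,63/256,127/512 | 1/4,1/2,1 } so 255/1024
val(BRRRBBBBBBBR) = { 0,1/8,3/16,7/32,15/64,31/128,63/256,127/512 | 255/1024,1/4,1/2,1 } so 509/2048
val(BRRRBBBBBBBRB) = { 0,1/8,3/16,7/32,15/64,31/128,63/256,127/512,509/2048 | 255/1024,1/4,1/2,1 } so 1019/4096

1019/4096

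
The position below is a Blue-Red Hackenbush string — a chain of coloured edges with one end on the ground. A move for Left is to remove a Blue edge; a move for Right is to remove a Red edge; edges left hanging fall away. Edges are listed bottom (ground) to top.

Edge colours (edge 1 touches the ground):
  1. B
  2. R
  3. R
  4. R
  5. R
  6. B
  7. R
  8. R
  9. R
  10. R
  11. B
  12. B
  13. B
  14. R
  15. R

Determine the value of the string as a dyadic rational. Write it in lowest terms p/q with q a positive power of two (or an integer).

1081/16384

Build G(s[:k]) for k = 1..15, string s = B R R R R B R R R R B B B R R.
B: Left { 0 }, Right { none } => simplest 1
BR: Left { 0 }, Right { 1 } => simplest 1/2
BRR: Left { 0 }, Right { 1/2; 1 } => simplest 1/4
BRRR: Left { 0 }, Right { 1/4; 1/2; 1 } => simplest 1/8
BRRRR: Left { 0 }, Right { 1/8; 1/4; 1/2; 1 } => simplest 1/16
BRRRRB: Left { 0; 1/16 }, Right { 1/8; 1/4; 1/2; 1 } => simplest 3/32
BRRRRBR: Left { 0; 1/16 }, Right { 3/32; 1/8; 1/4; 1/2; 1 } => simplest 5/64
BRRRRBRR: Left { 0; 1/16 }, Right { 5/64; 3/32; 1/8; 1/4; 1/2; 1 } => simplest 9/128
BRRRRBRRR: Left { 0; 1/16 }, Right { 9/128; 5/64; 3/32; 1/8; 1/4; 1/2; 1 } => simplest 17/256
BRRRRBRRRR: Left { 0; 1/16 }, Right { 17/256; 9/128; 5/64; 3/32; 1/8; 1/4; 1/2; 1 } => simplest 33/512
BRRRRBRRRRB: Left { 0; 1/16; 33/512 }, Right { 17/256; 9/128; 5/64; 3/32; 1/8; 1/4; 1/2; 1 } => simplest 67/1024
BRRRRBRRRRBB: Left { 0; 1/16; 33/512; 67/1024 }, Right { 17/256; 9/128; 5/64; 3/32; 1/8; 1/4; 1/2; 1 } => simplest 135/2048
BRRRRBRRRRBBB: Left { 0; 1/16; 33/512; 67/1024; 135/2048 }, Right { 17/256; 9/128; 5/64; 3/32; 1/8; 1/4; 1/2; 1 } => simplest 271/4096
BRRRRBRRRRBBBR: Left { 0; 1/16; 33/512; 67/1024; 135/2048 }, Right { 271/4096; 17/256; 9/128; 5/64; 3/32; 1/8; 1/4; 1/2; 1 } => simplest 541/8192
BRRRRBRRRRBBBRR: Left { 0; 1/16; 33/512; 67/1024; 135/2048 }, Right { 541/8192; 271/4096; 17/256; 9/128; 5/64; 3/32; 1/8; 1/4; 1/2; 1 } => simplest 1081/16384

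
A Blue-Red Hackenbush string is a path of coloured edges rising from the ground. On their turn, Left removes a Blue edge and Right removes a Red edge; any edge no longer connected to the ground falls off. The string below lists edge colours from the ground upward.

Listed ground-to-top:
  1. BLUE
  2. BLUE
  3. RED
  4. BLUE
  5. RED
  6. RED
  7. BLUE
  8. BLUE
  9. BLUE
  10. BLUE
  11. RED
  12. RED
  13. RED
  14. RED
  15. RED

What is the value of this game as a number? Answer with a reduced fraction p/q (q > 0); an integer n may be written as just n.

1 of 15 · B · max L 0 · min R +∞ ⇒ 1
2 of 15 · BB · max L 1 · min R +∞ ⇒ 2
3 of 15 · BBR · max L 1 · min R 2 ⇒ 3/2
4 of 15 · BBRB · max L 3/2 · min R 2 ⇒ 7/4
5 of 15 · BBRBR · max L 3/2 · min R 7/4 ⇒ 13/8
6 of 15 · BBRBRR · max L 3/2 · min R 13/8 ⇒ 25/16
7 of 15 · BBRBRRB · max L 25/16 · min R 13/8 ⇒ 51/32
8 of 15 · BBRBRRBB · max L 51/32 · min R 13/8 ⇒ 103/64
9 of 15 · BBRBRRBBB · max L 103/64 · min R 13/8 ⇒ 207/128
10 of 15 · BBRBRRBBBB · max L 207/128 · min R 13/8 ⇒ 415/256
11 of 15 · BBRBRRBBBBR · max L 207/128 · min R 415/256 ⇒ 829/512
12 of 15 · BBRBRRBBBBRR · max L 207/128 · min R 829/512 ⇒ 1657/1024
13 of 15 · BBRBRRBBBBRRR · max L 207/128 · min R 1657/1024 ⇒ 3313/2048
14 of 15 · BBRBRRBBBBRRRR · max L 207/128 · min R 3313/2048 ⇒ 6625/4096
15 of 15 · BBRBRRBBBBRRRRR · max L 207/128 · min R 6625/4096 ⇒ 13249/8192

13249/8192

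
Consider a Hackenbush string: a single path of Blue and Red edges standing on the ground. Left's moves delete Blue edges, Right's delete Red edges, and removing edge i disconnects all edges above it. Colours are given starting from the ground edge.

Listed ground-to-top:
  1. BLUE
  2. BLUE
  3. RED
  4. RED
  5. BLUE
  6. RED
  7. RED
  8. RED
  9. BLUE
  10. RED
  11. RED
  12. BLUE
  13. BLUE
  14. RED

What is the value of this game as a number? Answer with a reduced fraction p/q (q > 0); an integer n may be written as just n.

5197/4096

Recurse on prefixes of the 14-edge string BLUE BLUE RED RED BLUE RED RED RED BLUE RED RED BLUE BLUE RED:
val_1 [B]  L=[0]  R=[∅]  => 1
val_2 [BB]  L=[0, 1]  R=[∅]  => 2
val_3 [BBR]  L=[0, 1]  R=[2]  => 3/2
val_4 [BBRR]  L=[0, 1]  R=[3/2, 2]  => 5/4
val_5 [BBRRB]  L=[0, 1, 5/4]  R=[3/2, 2]  => 11/8
val_6 [BBRRBR]  L=[0, 1, 5/4]  R=[11/8, 3/2, 2]  => 21/16
val_7 [BBRRBRR]  L=[0, 1, 5/4]  R=[21/16, 11/8, 3/2, 2]  => 41/32
val_8 [BBRRBRRR]  L=[0, 1, 5/4]  R=[41/32, 21/16, 11/8, 3/2, 2]  => 81/64
val_9 [BBRRBRRRB]  L=[0, 1, 5/4, 81/64]  R=[41/32, 21/16, 11/8, 3/2, 2]  => 163/128
val_10 [BBRRBRRRBR]  L=[0, 1, 5/4, 81/64]  R=[163/128, 41/32, 21/16, 11/8, 3/2, 2]  => 325/256
val_11 [BBRRBRRRBRR]  L=[0, 1, 5/4, 81/64]  R=[325/256, 163/128, 41/32, 21/16, 11/8, 3/2, 2]  => 649/512
val_12 [BBRRBRRRBRRB]  L=[0, 1, 5/4, 81/64, 649/512]  R=[325/256, 163/128, 41/32, 21/16, 11/8, 3/2, 2]  => 1299/1024
val_13 [BBRRBRRRBRRBB]  L=[0, 1, 5/4, 81/64, 649/512, 1299/1024]  R=[325/256, 163/128, 41/32, 21/16, 11/8, 3/2, 2]  => 2599/2048
val_14 [BBRRBRRRBRRBBR]  L=[0, 1, 5/4, 81/64, 649/512, 1299/1024]  R=[2599/2048, 325/256, 163/128, 41/32, 21/16, 11/8, 3/2, 2]  => 5197/4096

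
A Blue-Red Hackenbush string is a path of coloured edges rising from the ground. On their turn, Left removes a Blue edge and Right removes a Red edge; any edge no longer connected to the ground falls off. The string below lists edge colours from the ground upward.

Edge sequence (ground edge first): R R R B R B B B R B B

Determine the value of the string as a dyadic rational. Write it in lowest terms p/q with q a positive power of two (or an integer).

-649/256

val(R) = { ∅ | 0 } -> -1
val(RR) = { ∅ | -1 0 } -> -2
val(RRR) = { ∅ | -2 -1 0 } -> -3
val(RRRB) = { -3 | -2 -1 0 } -> -5/2
val(RRRBR) = { -3 | -5/2 -2 -1 0 } -> -11/4
val(RRRBRB) = { -3 -11/4 | -5/2 -2 -1 0 } -> -21/8
val(RRRBRBB) = { -3 -11/4 -21/8 | -5/2 -2 -1 0 } -> -41/16
val(RRRBRBBB) = { -3 -11/4 -21/8 -41/16 | -5/2 -2 -1 0 } -> -81/32
val(RRRBRBBBR) = { -3 -11/4 -21/8 -41/16 | -81/32 -5/2 -2 -1 0 } -> -163/64
val(RRRBRBBBRB) = { -3 -11/4 -21/8 -41/16 -163/64 | -81/32 -5/2 -2 -1 0 } -> -325/128
val(RRRBRBBBRBB) = { -3 -11/4 -21/8 -41/16 -163/64 -325/128 | -81/32 -5/2 -2 -1 0 } -> -649/256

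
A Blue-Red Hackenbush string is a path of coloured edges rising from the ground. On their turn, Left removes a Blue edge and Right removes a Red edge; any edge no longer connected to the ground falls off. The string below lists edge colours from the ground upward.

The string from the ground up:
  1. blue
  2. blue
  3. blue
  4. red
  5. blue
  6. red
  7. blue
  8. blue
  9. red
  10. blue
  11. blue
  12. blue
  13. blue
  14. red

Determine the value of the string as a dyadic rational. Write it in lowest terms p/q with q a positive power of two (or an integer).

5565/2048

Build val(s[:k]) for k = 1..14, string s = blue blue blue red blue red blue blue red blue blue blue blue red.
1 of 14 · b · max L 0 · min R +∞ so 1
2 of 14 · bb · max L 1 · min R +∞ so 2
3 of 14 · bbb · max L 2 · min R +∞ so 3
4 of 14 · bbbr · max L 2 · min R 3 so 5/2
5 of 14 · bbbrb · max L 5/2 · min R 3 so 11/4
6 of 14 · bbbrbr · max L 5/2 · min R 11/4 so 21/8
7 of 14 · bbbrbrb · max L 21/8 · min R 11/4 so 43/16
8 of 14 · bbbrbrbb · max L 43/16 · min R 11/4 so 87/32
9 of 14 · bbbrbrbbr · max L 43/16 · min R 87/32 so 173/64
10 of 14 · bbbrbrbbrb · max L 173/64 · min R 87/32 so 347/128
11 of 14 · bbbrbrbbrbb · max L 347/128 · min R 87/32 so 695/256
12 of 14 · bbbrbrbbrbbb · max L 695/256 · min R 87/32 so 1391/512
13 of 14 · bbbrbrbbrbbbb · max L 1391/512 · min R 87/32 so 2783/1024
14 of 14 · bbbrbrbbrbbbbr · max L 1391/512 · min R 2783/1024 so 5565/2048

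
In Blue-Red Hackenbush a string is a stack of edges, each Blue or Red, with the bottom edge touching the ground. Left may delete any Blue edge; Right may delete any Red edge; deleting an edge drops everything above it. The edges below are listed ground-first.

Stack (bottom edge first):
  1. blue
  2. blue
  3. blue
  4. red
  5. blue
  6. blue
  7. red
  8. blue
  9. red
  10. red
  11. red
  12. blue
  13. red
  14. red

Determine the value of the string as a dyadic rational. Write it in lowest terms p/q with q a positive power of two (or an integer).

Recurse on prefixes of the 14-edge string blue blue blue red blue blue red blue red red red blue red red:
edge 1 of 14 (blue): { 0 | none } so 1
edge 2 of 14 (blue): { 0,1 | none } so 2
edge 3 of 14 (blue): { 0,1,2 | none } so 3
edge 4 of 14 (red): { 0,1,2 | 3 } so 5/2
edge 5 of 14 (blue): { 0,1,2,5/2 | 3 } so 11/4
edge 6 of 14 (blue): { 0,1,2,5/2,11/4 | 3 } so 23/8
edge 7 of 14 (red): { 0,1,2,5/2,11/4 | 23/8,3 } so 45/16
edge 8 of 14 (blue): { 0,1,2,5/2,11/4,45/16 | 23/8,3 } so 91/32
edge 9 of 14 (red): { 0,1,2,5/2,11/4,45/16 | 91/32,23/8,3 } so 181/64
edge 10 of 14 (red): { 0,1,2,5/2,11/4,45/16 | 181/64,91/32,23/8,3 } so 361/128
edge 11 of 14 (red): { 0,1,2,5/2,11/4,45/16 | 361/128,181/64,91/32,23/8,3 } so 721/256
edge 12 of 14 (blue): { 0,1,2,5/2,11/4,45/16,721/256 | 361/128,181/64,91/32,23/8,3 } so 1443/512
edge 13 of 14 (red): { 0,1,2,5/2,11/4,45/16,721/256 | 1443/512,361/128,181/64,91/32,23/8,3 } so 2885/1024
edge 14 of 14 (red): { 0,1,2,5/2,11/4,45/16,721/256 | 2885/1024,1443/512,361/128,181/64,91/32,23/8,3 } so 5769/2048

5769/2048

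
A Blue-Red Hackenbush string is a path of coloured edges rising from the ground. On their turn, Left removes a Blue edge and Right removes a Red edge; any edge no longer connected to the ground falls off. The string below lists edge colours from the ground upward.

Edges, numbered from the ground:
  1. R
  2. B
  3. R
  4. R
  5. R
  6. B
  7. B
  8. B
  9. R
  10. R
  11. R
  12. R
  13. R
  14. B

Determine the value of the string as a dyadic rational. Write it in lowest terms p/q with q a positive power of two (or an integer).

R: Left { ∅ }, Right { 0 } = simplest -1
RB: Left { -1 }, Right { 0 } = simplest -1/2
RBR: Left { -1 }, Right { -1/2; 0 } = simplest -3/4
RBRR: Left { -1 }, Right { -3/4; -1/2; 0 } = simplest -7/8
RBRRR: Left { -1 }, Right { -7/8; -3/4; -1/2; 0 } = simplest -15/16
RBRRRB: Left { -1; -15/16 }, Right { -7/8; -3/4; -1/2; 0 } = simplest -29/32
RBRRRBB: Left { -1; -15/16; -29/32 }, Right { -7/8; -3/4; -1/2; 0 } = simplest -57/64
RBRRRBBB: Left { -1; -15/16; -29/32; -57/64 }, Right { -7/8; -3/4; -1/2; 0 } = simplest -113/128
RBRRRBBBR: Left { -1; -15/16; -29/32; -57/64 }, Right { -113/128; -7/8; -3/4; -1/2; 0 } = simplest -227/256
RBRRRBBBRR: Left { -1; -15/16; -29/32; -57/64 }, Right { -227/256; -113/128; -7/8; -3/4; -1/2; 0 } = simplest -455/512
RBRRRBBBRRR: Left { -1; -15/16; -29/32; -57/64 }, Right { -455/512; -227/256; -113/128; -7/8; -3/4; -1/2; 0 } = simplest -911/1024
RBRRRBBBRRRR: Left { -1; -15/16; -29/32; -57/64 }, Right { -911/1024; -455/512; -227/256; -113/128; -7/8; -3/4; -1/2; 0 } = simplest -1823/2048
RBRRRBBBRRRRR: Left { -1; -15/16; -29/32; -57/64 }, Right { -1823/2048; -911/1024; -455/512; -227/256; -113/128; -7/8; -3/4; -1/2; 0 } = simplest -3647/4096
RBRRRBBBRRRRRB: Left { -1; -15/16; -29/32; -57/64; -3647/4096 }, Right { -1823/2048; -911/1024; -455/512; -227/256; -113/128; -7/8; -3/4; -1/2; 0 } = simplest -7293/8192

-7293/8192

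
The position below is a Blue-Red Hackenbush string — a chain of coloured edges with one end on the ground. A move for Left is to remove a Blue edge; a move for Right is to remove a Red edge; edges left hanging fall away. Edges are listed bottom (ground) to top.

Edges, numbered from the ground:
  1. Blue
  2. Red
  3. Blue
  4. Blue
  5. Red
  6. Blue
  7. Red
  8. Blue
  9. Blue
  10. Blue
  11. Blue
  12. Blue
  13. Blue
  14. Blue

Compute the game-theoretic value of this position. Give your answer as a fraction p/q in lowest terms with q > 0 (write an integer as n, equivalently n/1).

6911/8192

Build g(s[:k]) for k = 1..14, string s = Blue Red Blue Blue Red Blue Red Blue Blue Blue Blue Blue Blue Blue.
g_1 [B]  L=[0]  R=[]  = 1
g_2 [BR]  L=[0]  R=[1]  = 1/2
g_3 [BRB]  L=[0,1/2]  R=[1]  = 3/4
g_4 [BRBB]  L=[0,1/2,3/4]  R=[1]  = 7/8
g_5 [BRBBR]  L=[0,1/2,3/4]  R=[7/8,1]  = 13/16
g_6 [BRBBRB]  L=[0,1/2,3/4,13/16]  R=[7/8,1]  = 27/32
g_7 [BRBBRBR]  L=[0,1/2,3/4,13/16]  R=[27/32,7/8,1]  = 53/64
g_8 [BRBBRBRB]  L=[0,1/2,3/4,13/16,53/64]  R=[27/32,7/8,1]  = 107/128
g_9 [BRBBRBRBB]  L=[0,1/2,3/4,13/16,53/64,107/128]  R=[27/32,7/8,1]  = 215/256
g_10 [BRBBRBRBBB]  L=[0,1/2,3/4,13/16,53/64,107/128,215/256]  R=[27/32,7/8,1]  = 431/512
g_11 [BRBBRBRBBBB]  L=[0,1/2,3/4,13/16,53/64,107/128,215/256,431/512]  R=[27/32,7/8,1]  = 863/1024
g_12 [BRBBRBRBBBBB]  L=[0,1/2,3/4,13/16,53/64,107/128,215/256,431/512,863/1024]  R=[27/32,7/8,1]  = 1727/2048
g_13 [BRBBRBRBBBBBB]  L=[0,1/2,3/4,13/16,53/64,107/128,215/256,431/512,863/1024,1727/2048]  R=[27/32,7/8,1]  = 3455/4096
g_14 [BRBBRBRBBBBBBB]  L=[0,1/2,3/4,13/16,53/64,107/128,215/256,431/512,863/1024,1727/2048,3455/4096]  R=[27/32,7/8,1]  = 6911/8192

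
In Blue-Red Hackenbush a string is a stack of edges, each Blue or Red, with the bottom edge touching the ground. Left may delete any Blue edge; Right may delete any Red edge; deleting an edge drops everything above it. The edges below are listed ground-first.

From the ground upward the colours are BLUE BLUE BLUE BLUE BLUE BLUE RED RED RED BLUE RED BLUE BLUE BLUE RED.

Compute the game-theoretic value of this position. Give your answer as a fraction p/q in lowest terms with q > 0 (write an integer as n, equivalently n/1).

step 1: add BLUE to get B; options L={ 0 } R={ none } = 1
step 2: add BLUE to get BB; options L={ 0,1 } R={ none } = 2
step 3: add BLUE to get BBB; options L={ 0,1,2 } R={ none } = 3
step 4: add BLUE to get BBBB; options L={ 0,1,2,3 } R={ none } = 4
step 5: add BLUE to get BBBBB; options L={ 0,1,2,3,4 } R={ none } = 5
step 6: add BLUE to get BBBBBB; options L={ 0,1,2,3,4,5 } R={ none } = 6
step 7: add RED to get BBBBBBR; options L={ 0,1,2,3,4,5 } R={ 6 } = 11/2
step 8: add RED to get BBBBBBRR; options L={ 0,1,2,3,4,5 } R={ 11/2,6 } = 21/4
step 9: add RED to get BBBBBBRRR; options L={ 0,1,2,3,4,5 } R={ 21/4,11/2,6 } = 41/8
step 10: add BLUE to get BBBBBBRRRB; options L={ 0,1,2,3,4,5,41/8 } R={ 21/4,11/2,6 } = 83/16
step 11: add RED to get BBBBBBRRRBR; options L={ 0,1,2,3,4,5,41/8 } R={ 83/16,21/4,11/2,6 } = 165/32
step 12: add BLUE to get BBBBBBRRRBRB; options L={ 0,1,2,3,4,5,41/8,165/32 } R={ 83/16,21/4,11/2,6 } = 331/64
step 13: add BLUE to get BBBBBBRRRBRBB; options L={ 0,1,2,3,4,5,41/8,165/32,331/64 } R={ 83/16,21/4,11/2,6 } = 663/128
step 14: add BLUE to get BBBBBBRRRBRBBB; options L={ 0,1,2,3,4,5,41/8,165/32,331/64,663/128 } R={ 83/16,21/4,11/2,6 } = 1327/256
step 15: add RED to get BBBBBBRRRBRBBBR; options L={ 0,1,2,3,4,5,41/8,165/32,331/64,663/128 } R={ 1327/256,83/16,21/4,11/2,6 } = 2653/512

2653/512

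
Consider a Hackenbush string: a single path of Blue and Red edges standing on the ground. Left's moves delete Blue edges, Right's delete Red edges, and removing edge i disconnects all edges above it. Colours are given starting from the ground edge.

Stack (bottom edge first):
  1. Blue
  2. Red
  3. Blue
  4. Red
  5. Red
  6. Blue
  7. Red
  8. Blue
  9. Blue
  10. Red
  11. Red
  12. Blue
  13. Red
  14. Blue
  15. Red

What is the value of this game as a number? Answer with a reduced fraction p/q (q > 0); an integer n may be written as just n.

1 of 15 · B · max L 0 · min R +∞ → 1
2 of 15 · BR · max L 0 · min R 1 → 1/2
3 of 15 · BRB · max L 1/2 · min R 1 → 3/4
4 of 15 · BRBR · max L 1/2 · min R 3/4 → 5/8
5 of 15 · BRBRR · max L 1/2 · min R 5/8 → 9/16
6 of 15 · BRBRRB · max L 9/16 · min R 5/8 → 19/32
7 of 15 · BRBRRBR · max L 9/16 · min R 19/32 → 37/64
8 of 15 · BRBRRBRB · max L 37/64 · min R 19/32 → 75/128
9 of 15 · BRBRRBRBB · max L 75/128 · min R 19/32 → 151/256
10 of 15 · BRBRRBRBBR · max L 75/128 · min R 151/256 → 301/512
11 of 15 · BRBRRBRBBRR · max L 75/128 · min R 301/512 → 601/1024
12 of 15 · BRBRRBRBBRRB · max L 601/1024 · min R 301/512 → 1203/2048
13 of 15 · BRBRRBRBBRRBR · max L 601/1024 · min R 1203/2048 → 2405/4096
14 of 15 · BRBRRBRBBRRBRB · max L 2405/4096 · min R 1203/2048 → 4811/8192
15 of 15 · BRBRRBRBBRRBRBR · max L 2405/4096 · min R 4811/8192 → 9621/16384

9621/16384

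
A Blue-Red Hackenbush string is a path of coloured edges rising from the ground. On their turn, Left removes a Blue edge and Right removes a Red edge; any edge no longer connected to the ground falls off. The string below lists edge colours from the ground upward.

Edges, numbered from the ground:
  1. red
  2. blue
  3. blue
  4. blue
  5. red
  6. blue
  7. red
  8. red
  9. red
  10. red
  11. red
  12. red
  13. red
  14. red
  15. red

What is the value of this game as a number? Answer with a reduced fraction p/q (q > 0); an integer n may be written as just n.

edge 1 of 15 (red): { none | 0 } -> -1
edge 2 of 15 (blue): { -1 | 0 } -> -1/2
edge 3 of 15 (blue): { -1, -1/2 | 0 } -> -1/4
edge 4 of 15 (blue): { -1, -1/2, -1/4 | 0 } -> -1/8
edge 5 of 15 (red): { -1, -1/2, -1/4 | -1/8, 0 } -> -3/16
edge 6 of 15 (blue): { -1, -1/2, -1/4, -3/16 | -1/8, 0 } -> -5/32
edge 7 of 15 (red): { -1, -1/2, -1/4, -3/16 | -5/32, -1/8, 0 } -> -11/64
edge 8 of 15 (red): { -1, -1/2, -1/4, -3/16 | -11/64, -5/32, -1/8, 0 } -> -23/128
edge 9 of 15 (red): { -1, -1/2, -1/4, -3/16 | -23/128, -11/64, -5/32, -1/8, 0 } -> -47/256
edge 10 of 15 (red): { -1, -1/2, -1/4, -3/16 | -47/256, -23/128, -11/64, -5/32, -1/8, 0 } -> -95/512
edge 11 of 15 (red): { -1, -1/2, -1/4, -3/16 | -95/512, -47/256, -23/128, -11/64, -5/32, -1/8, 0 } -> -191/1024
edge 12 of 15 (red): { -1, -1/2, -1/4, -3/16 | -191/1024, -95/512, -47/256, -23/128, -11/64, -5/32, -1/8, 0 } -> -383/2048
edge 13 of 15 (red): { -1, -1/2, -1/4, -3/16 | -383/2048, -191/1024, -95/512, -47/256, -23/128, -11/64, -5/32, -1/8, 0 } -> -767/4096
edge 14 of 15 (red): { -1, -1/2, -1/4, -3/16 | -767/4096, -383/2048, -191/1024, -95/512, -47/256, -23/128, -11/64, -5/32, -1/8, 0 } -> -1535/8192
edge 15 of 15 (red): { -1, -1/2, -1/4, -3/16 | -1535/8192, -767/4096, -383/2048, -191/1024, -95/512, -47/256, -23/128, -11/64, -5/32, -1/8, 0 } -> -3071/16384

-3071/16384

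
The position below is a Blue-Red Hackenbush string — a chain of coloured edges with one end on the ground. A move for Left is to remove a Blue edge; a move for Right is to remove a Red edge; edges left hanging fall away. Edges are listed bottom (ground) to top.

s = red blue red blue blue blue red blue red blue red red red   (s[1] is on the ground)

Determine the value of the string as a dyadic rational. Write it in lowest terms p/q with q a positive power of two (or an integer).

edge 1 of 13 (red): { — | 0 } so -1
edge 2 of 13 (blue): { -1 | 0 } so -1/2
edge 3 of 13 (red): { -1 | -1/2 0 } so -3/4
edge 4 of 13 (blue): { -1 -3/4 | -1/2 0 } so -5/8
edge 5 of 13 (blue): { -1 -3/4 -5/8 | -1/2 0 } so -9/16
edge 6 of 13 (blue): { -1 -3/4 -5/8 -9/16 | -1/2 0 } so -17/32
edge 7 of 13 (red): { -1 -3/4 -5/8 -9/16 | -17/32 -1/2 0 } so -35/64
edge 8 of 13 (blue): { -1 -3/4 -5/8 -9/16 -35/64 | -17/32 -1/2 0 } so -69/128
edge 9 of 13 (red): { -1 -3/4 -5/8 -9/16 -35/64 | -69/128 -17/32 -1/2 0 } so -139/256
edge 10 of 13 (blue): { -1 -3/4 -5/8 -9/16 -35/64 -139/256 | -69/128 -17/32 -1/2 0 } so -277/512
edge 11 of 13 (red): { -1 -3/4 -5/8 -9/16 -35/64 -139/256 | -277/512 -69/128 -17/32 -1/2 0 } so -555/1024
edge 12 of 13 (red): { -1 -3/4 -5/8 -9/16 -35/64 -139/256 | -555/1024 -277/512 -69/128 -17/32 -1/2 0 } so -1111/2048
edge 13 of 13 (red): { -1 -3/4 -5/8 -9/16 -35/64 -139/256 | -1111/2048 -555/1024 -277/512 -69/128 -17/32 -1/2 0 } so -2223/4096

-2223/4096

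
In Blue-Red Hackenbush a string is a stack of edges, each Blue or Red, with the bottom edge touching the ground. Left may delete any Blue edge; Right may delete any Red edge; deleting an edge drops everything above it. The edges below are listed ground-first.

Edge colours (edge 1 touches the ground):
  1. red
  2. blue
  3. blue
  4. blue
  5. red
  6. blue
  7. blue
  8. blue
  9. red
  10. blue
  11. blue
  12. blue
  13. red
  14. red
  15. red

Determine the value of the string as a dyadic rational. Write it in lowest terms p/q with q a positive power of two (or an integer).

-2191/16384

Recurse on prefixes of the 15-edge string red blue blue blue red blue blue blue red blue blue blue red red red:
1 of 15 · r · max L −∞ · min R 0 — -1
2 of 15 · rb · max L -1 · min R 0 — -1/2
3 of 15 · rbb · max L -1/2 · min R 0 — -1/4
4 of 15 · rbbb · max L -1/4 · min R 0 — -1/8
5 of 15 · rbbbr · max L -1/4 · min R -1/8 — -3/16
6 of 15 · rbbbrb · max L -3/16 · min R -1/8 — -5/32
7 of 15 · rbbbrbb · max L -5/32 · min R -1/8 — -9/64
8 of 15 · rbbbrbbb · max L -9/64 · min R -1/8 — -17/128
9 of 15 · rbbbrbbbr · max L -9/64 · min R -17/128 — -35/256
10 of 15 · rbbbrbbbrb · max L -35/256 · min R -17/128 — -69/512
11 of 15 · rbbbrbbbrbb · max L -69/512 · min R -17/128 — -137/1024
12 of 15 · rbbbrbbbrbbb · max L -137/1024 · min R -17/128 — -273/2048
13 of 15 · rbbbrbbbrbbbr · max L -137/1024 · min R -273/2048 — -547/4096
14 of 15 · rbbbrbbbrbbbrr · max L -137/1024 · min R -547/4096 — -1095/8192
15 of 15 · rbbbrbbbrbbbrrr · max L -137/1024 · min R -1095/8192 — -2191/16384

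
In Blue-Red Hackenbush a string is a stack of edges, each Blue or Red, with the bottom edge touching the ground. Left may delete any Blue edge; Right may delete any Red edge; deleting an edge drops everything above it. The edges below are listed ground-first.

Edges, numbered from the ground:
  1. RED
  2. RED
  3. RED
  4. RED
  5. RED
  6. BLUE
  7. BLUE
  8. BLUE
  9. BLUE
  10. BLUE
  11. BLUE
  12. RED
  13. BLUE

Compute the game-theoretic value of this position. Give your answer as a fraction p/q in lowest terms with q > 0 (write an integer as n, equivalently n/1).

-1029/256

edge 1 of 13 (RED): { — | 0 } gives -1
edge 2 of 13 (RED): { — | -1, 0 } gives -2
edge 3 of 13 (RED): { — | -2, -1, 0 } gives -3
edge 4 of 13 (RED): { — | -3, -2, -1, 0 } gives -4
edge 5 of 13 (RED): { — | -4, -3, -2, -1, 0 } gives -5
edge 6 of 13 (BLUE): { -5 | -4, -3, -2, -1, 0 } gives -9/2
edge 7 of 13 (BLUE): { -5, -9/2 | -4, -3, -2, -1, 0 } gives -17/4
edge 8 of 13 (BLUE): { -5, -9/2, -17/4 | -4, -3, -2, -1, 0 } gives -33/8
edge 9 of 13 (BLUE): { -5, -9/2, -17/4, -33/8 | -4, -3, -2, -1, 0 } gives -65/16
edge 10 of 13 (BLUE): { -5, -9/2, -17/4, -33/8, -65/16 | -4, -3, -2, -1, 0 } gives -129/32
edge 11 of 13 (BLUE): { -5, -9/2, -17/4, -33/8, -65/16, -129/32 | -4, -3, -2, -1, 0 } gives -257/64
edge 12 of 13 (RED): { -5, -9/2, -17/4, -33/8, -65/16, -129/32 | -257/64, -4, -3, -2, -1, 0 } gives -515/128
edge 13 of 13 (BLUE): { -5, -9/2, -17/4, -33/8, -65/16, -129/32, -515/128 | -257/64, -4, -3, -2, -1, 0 } gives -1029/256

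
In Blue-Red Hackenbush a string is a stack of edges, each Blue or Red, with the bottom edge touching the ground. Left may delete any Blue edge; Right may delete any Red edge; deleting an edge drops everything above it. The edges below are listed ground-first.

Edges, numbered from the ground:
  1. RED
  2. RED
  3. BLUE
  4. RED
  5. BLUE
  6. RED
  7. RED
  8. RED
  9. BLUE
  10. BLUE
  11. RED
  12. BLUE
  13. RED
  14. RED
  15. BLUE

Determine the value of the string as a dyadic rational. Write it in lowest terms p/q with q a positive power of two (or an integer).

-14125/8192

Recurse on prefixes of the 15-edge string RED RED BLUE RED BLUE RED RED RED BLUE BLUE RED BLUE RED RED BLUE:
value(R) = { · | 0 } -> -1
value(RR) = { · | -1,0 } -> -2
value(RRB) = { -2 | -1,0 } -> -3/2
value(RRBR) = { -2 | -3/2,-1,0 } -> -7/4
value(RRBRB) = { -2,-7/4 | -3/2,-1,0 } -> -13/8
value(RRBRBR) = { -2,-7/4 | -13/8,-3/2,-1,0 } -> -27/16
value(RRBRBRR) = { -2,-7/4 | -27/16,-13/8,-3/2,-1,0 } -> -55/32
value(RRBRBRRR) = { -2,-7/4 | -55/32,-27/16,-13/8,-3/2,-1,0 } -> -111/64
value(RRBRBRRRB) = { -2,-7/4,-111/64 | -55/32,-27/16,-13/8,-3/2,-1,0 } -> -221/128
value(RRBRBRRRBB) = { -2,-7/4,-111/64,-221/128 | -55/32,-27/16,-13/8,-3/2,-1,0 } -> -441/256
value(RRBRBRRRBBR) = { -2,-7/4,-111/64,-221/128 | -441/256,-55/32,-27/16,-13/8,-3/2,-1,0 } -> -883/512
value(RRBRBRRRBBRB) = { -2,-7/4,-111/64,-221/128,-883/512 | -441/256,-55/32,-27/16,-13/8,-3/2,-1,0 } -> -1765/1024
value(RRBRBRRRBBRBR) = { -2,-7/4,-111/64,-221/128,-883/512 | -1765/1024,-441/256,-55/32,-27/16,-13/8,-3/2,-1,0 } -> -3531/2048
value(RRBRBRRRBBRBRR) = { -2,-7/4,-111/64,-221/128,-883/512 | -3531/2048,-1765/1024,-441/256,-55/32,-27/16,-13/8,-3/2,-1,0 } -> -7063/4096
value(RRBRBRRRBBRBRRB) = { -2,-7/4,-111/64,-221/128,-883/512,-7063/4096 | -3531/2048,-1765/1024,-441/256,-55/32,-27/16,-13/8,-3/2,-1,0 } -> -14125/8192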